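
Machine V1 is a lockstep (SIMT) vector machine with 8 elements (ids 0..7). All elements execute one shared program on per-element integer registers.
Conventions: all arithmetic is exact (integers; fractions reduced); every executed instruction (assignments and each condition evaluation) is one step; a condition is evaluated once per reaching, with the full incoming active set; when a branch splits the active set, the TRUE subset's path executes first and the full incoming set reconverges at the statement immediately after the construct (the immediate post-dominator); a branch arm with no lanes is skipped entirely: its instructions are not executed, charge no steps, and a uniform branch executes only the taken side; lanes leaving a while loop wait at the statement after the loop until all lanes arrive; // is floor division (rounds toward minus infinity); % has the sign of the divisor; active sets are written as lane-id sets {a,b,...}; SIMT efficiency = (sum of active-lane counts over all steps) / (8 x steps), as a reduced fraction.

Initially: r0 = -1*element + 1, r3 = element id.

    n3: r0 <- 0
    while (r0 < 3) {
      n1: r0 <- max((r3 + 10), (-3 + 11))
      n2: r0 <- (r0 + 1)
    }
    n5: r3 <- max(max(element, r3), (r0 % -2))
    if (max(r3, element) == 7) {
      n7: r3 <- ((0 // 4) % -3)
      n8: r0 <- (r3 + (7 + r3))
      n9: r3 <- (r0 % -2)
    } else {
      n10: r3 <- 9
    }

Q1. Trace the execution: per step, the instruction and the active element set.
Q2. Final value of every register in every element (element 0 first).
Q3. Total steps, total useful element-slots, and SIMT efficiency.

step 0: r0 <- 0                      {0,1,2,3,4,5,6,7}
step 1: eval (r0 < 3)                {0,1,2,3,4,5,6,7}
step 2: r0 <- max((r3 + 10), (-3 + 11)) {0,1,2,3,4,5,6,7}
step 3: r0 <- (r0 + 1)               {0,1,2,3,4,5,6,7}
step 4: eval (r0 < 3)                {0,1,2,3,4,5,6,7}
step 5: r3 <- max(max(element, r3), (r0 % -2)) {0,1,2,3,4,5,6,7}
step 6: eval (max(r3, element) == 7) {0,1,2,3,4,5,6,7}
step 7: r3 <- ((0 // 4) % -3)        {7}
step 8: r0 <- (r3 + (7 + r3))        {7}
step 9: r3 <- (r0 % -2)              {7}
step 10: r3 <- 9                      {0,1,2,3,4,5,6}

Answer: 11 steps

r0: 11,12,13,14,15,16,17,7
r3: 9,9,9,9,9,9,9,-1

steps = 11; useful = 66; efficiency = 66/88 = 3/4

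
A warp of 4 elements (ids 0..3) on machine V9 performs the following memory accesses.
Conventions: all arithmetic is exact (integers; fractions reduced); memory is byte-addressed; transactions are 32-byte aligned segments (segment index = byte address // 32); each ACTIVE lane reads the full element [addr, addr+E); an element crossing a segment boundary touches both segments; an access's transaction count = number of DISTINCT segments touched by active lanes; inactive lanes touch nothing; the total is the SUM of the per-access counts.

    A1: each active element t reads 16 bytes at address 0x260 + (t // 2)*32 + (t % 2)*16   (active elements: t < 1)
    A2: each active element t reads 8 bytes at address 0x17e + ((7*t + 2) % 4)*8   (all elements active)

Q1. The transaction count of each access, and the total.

A1: 1 transaction
A2: 2 transactions

Answer: 1,2; total 3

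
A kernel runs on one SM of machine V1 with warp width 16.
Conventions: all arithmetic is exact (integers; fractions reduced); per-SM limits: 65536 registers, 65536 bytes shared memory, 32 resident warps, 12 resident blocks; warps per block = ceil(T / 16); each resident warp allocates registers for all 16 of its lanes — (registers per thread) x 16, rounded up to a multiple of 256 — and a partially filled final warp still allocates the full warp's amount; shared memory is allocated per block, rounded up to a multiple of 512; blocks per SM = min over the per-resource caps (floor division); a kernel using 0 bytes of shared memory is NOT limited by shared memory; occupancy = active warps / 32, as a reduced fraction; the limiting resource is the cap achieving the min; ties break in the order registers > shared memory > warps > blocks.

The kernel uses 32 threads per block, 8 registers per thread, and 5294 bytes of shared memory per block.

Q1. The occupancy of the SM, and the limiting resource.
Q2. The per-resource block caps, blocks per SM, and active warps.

Answer: occupancy 11/16, limited by shared memory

registers: 128 blocks
shared memory: 11 blocks
warps: 16 blocks
blocks: 12 blocks

Answer: 11 blocks, 22 active warps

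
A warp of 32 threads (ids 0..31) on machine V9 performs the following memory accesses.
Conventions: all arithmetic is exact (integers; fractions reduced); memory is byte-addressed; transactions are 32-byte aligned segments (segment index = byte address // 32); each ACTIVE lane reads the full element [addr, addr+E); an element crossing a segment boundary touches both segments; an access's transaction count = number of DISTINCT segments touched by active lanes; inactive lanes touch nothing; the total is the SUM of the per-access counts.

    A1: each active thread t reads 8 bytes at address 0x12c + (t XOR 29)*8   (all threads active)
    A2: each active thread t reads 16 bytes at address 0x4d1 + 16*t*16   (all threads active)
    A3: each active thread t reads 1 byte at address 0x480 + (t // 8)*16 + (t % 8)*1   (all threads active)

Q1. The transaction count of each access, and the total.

A1: 9 transactions
A2: 64 transactions
A3: 2 transactions

Answer: 9,64,2; total 75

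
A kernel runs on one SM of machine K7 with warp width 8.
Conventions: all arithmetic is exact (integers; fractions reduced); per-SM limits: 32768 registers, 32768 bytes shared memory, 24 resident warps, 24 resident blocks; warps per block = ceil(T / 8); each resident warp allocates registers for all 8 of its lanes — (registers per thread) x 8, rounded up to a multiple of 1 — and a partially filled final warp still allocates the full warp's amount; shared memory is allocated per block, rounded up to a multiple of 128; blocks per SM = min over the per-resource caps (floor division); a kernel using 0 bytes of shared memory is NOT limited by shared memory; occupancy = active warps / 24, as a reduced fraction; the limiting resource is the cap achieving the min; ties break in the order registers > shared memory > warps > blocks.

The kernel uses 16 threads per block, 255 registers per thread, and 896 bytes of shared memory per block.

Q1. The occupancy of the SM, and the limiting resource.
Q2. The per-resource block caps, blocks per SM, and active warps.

Answer: occupancy 2/3, limited by registers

registers: 8 blocks
shared memory: 36 blocks
warps: 12 blocks
blocks: 24 blocks

Answer: 8 blocks, 16 active warps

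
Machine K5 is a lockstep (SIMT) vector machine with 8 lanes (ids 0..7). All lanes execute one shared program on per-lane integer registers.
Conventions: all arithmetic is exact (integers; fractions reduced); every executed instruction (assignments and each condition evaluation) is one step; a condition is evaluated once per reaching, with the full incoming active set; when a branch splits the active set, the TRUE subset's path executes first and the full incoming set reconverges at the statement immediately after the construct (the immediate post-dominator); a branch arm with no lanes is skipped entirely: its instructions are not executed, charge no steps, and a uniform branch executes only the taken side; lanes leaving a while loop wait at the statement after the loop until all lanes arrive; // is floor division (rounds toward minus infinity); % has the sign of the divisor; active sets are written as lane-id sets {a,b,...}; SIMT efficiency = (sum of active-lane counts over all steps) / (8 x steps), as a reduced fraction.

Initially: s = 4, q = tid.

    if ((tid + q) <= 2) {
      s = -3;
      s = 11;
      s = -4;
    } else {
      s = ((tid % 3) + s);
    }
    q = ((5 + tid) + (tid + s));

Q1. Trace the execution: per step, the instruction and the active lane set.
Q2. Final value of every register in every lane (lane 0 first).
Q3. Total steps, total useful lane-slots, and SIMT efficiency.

step 0: eval ((tid + q) <= 2)        {0,1,2,3,4,5,6,7}
step 1: s <- -3                      {0,1}
step 2: s <- 11                      {0,1}
step 3: s <- -4                      {0,1}
step 4: s <- ((tid % 3) + s)         {2,3,4,5,6,7}
step 5: q <- ((5 + tid) + (tid + s)) {0,1,2,3,4,5,6,7}

Answer: 6 steps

s: -4,-4,6,4,5,6,4,5
q: 1,3,15,15,18,21,21,24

steps = 6; useful = 28; efficiency = 28/48 = 7/12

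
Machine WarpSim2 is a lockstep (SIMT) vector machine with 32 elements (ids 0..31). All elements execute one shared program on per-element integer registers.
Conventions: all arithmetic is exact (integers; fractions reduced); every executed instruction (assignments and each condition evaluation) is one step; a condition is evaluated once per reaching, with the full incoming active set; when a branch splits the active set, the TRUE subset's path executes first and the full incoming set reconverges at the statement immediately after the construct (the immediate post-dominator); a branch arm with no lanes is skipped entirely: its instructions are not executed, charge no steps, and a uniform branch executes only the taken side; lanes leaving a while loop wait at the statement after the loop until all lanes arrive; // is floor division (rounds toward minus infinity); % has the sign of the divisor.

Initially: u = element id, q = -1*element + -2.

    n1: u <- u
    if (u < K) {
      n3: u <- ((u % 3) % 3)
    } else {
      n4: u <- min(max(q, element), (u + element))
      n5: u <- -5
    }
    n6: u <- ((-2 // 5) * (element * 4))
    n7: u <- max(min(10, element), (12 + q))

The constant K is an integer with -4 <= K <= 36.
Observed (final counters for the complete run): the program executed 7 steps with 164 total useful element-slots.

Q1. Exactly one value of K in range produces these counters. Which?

Answer: K = 28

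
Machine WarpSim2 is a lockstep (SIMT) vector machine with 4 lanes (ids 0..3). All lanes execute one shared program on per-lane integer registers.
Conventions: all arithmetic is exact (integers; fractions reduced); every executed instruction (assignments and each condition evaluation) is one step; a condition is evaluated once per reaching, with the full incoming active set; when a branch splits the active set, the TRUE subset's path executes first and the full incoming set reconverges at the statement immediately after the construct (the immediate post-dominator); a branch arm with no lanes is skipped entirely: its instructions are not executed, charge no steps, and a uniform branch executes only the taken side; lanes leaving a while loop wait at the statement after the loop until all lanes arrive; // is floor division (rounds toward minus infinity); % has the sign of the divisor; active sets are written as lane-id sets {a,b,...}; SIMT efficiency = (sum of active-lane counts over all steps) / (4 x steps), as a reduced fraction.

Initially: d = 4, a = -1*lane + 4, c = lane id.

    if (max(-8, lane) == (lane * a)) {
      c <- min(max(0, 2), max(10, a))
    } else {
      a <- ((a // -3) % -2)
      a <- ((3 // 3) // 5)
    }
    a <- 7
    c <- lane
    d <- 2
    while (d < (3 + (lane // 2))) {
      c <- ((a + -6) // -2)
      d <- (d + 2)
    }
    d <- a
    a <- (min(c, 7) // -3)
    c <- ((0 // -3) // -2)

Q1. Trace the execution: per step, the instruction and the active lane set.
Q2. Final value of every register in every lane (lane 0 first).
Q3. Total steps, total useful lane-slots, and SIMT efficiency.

step 0: eval (max(-8, lane) == (lane * a)) {0,1,2,3}
step 1: c <- min(max(0, 2), max(10, a)) {0,3}
step 2: a <- ((a // -3) % -2)        {1,2}
step 3: a <- ((3 // 3) // 5)         {1,2}
step 4: a <- 7                       {0,1,2,3}
step 5: c <- lane                    {0,1,2,3}
step 6: d <- 2                       {0,1,2,3}
step 7: eval (d < (3 + (lane // 2))) {0,1,2,3}
step 8: c <- ((a + -6) // -2)        {0,1,2,3}
step 9: d <- (d + 2)                 {0,1,2,3}
step 10: eval (d < (3 + (lane // 2))) {0,1,2,3}
step 11: d <- a                       {0,1,2,3}
step 12: a <- (min(c, 7) // -3)       {0,1,2,3}
step 13: c <- ((0 // -3) // -2)       {0,1,2,3}

Answer: 14 steps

d: 7,7,7,7
a: 0,0,0,0
c: 0,0,0,0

steps = 14; useful = 50; efficiency = 50/56 = 25/28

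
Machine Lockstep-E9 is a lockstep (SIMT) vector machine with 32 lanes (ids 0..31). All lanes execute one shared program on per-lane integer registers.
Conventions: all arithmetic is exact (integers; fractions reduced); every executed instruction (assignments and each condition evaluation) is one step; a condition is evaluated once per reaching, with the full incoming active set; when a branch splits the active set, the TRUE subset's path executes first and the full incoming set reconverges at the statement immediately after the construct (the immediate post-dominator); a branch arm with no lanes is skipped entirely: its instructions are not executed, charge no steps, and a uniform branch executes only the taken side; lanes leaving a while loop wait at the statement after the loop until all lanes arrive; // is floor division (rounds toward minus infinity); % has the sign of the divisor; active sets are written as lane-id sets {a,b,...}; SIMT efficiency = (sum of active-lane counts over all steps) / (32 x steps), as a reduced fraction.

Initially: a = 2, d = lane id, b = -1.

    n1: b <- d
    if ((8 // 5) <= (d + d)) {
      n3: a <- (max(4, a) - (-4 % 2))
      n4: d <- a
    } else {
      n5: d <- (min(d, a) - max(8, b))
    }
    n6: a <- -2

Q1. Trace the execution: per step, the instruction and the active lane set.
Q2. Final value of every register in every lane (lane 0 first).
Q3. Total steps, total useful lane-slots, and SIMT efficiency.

step 0: b <- d                       {0,1,2,3,4,5,6,7,8,9,10,11,12,13,14,15,16,17,18,19,20,21,22,23,24,25,26,27,28,29,30,31}
step 1: eval ((8 // 5) <= (d + d))   {0,1,2,3,4,5,6,7,8,9,10,11,12,13,14,15,16,17,18,19,20,21,22,23,24,25,26,27,28,29,30,31}
step 2: a <- (max(4, a) - (-4 % 2))  {1,2,3,4,5,6,7,8,9,10,11,12,13,14,15,16,17,18,19,20,21,22,23,24,25,26,27,28,29,30,31}
step 3: d <- a                       {1,2,3,4,5,6,7,8,9,10,11,12,13,14,15,16,17,18,19,20,21,22,23,24,25,26,27,28,29,30,31}
step 4: d <- (min(d, a) - max(8, b)) {0}
step 5: a <- -2                      {0,1,2,3,4,5,6,7,8,9,10,11,12,13,14,15,16,17,18,19,20,21,22,23,24,25,26,27,28,29,30,31}

Answer: 6 steps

a: -2,-2,-2,-2,-2,-2,-2,-2,-2,-2,-2,-2,-2,-2,-2,-2,-2,-2,-2,-2,-2,-2,-2,-2,-2,-2,-2,-2,-2,-2,-2,-2
d: -8,4,4,4,4,4,4,4,4,4,4,4,4,4,4,4,4,4,4,4,4,4,4,4,4,4,4,4,4,4,4,4
b: 0,1,2,3,4,5,6,7,8,9,10,11,12,13,14,15,16,17,18,19,20,21,22,23,24,25,26,27,28,29,30,31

steps = 6; useful = 159; efficiency = 159/192 = 53/64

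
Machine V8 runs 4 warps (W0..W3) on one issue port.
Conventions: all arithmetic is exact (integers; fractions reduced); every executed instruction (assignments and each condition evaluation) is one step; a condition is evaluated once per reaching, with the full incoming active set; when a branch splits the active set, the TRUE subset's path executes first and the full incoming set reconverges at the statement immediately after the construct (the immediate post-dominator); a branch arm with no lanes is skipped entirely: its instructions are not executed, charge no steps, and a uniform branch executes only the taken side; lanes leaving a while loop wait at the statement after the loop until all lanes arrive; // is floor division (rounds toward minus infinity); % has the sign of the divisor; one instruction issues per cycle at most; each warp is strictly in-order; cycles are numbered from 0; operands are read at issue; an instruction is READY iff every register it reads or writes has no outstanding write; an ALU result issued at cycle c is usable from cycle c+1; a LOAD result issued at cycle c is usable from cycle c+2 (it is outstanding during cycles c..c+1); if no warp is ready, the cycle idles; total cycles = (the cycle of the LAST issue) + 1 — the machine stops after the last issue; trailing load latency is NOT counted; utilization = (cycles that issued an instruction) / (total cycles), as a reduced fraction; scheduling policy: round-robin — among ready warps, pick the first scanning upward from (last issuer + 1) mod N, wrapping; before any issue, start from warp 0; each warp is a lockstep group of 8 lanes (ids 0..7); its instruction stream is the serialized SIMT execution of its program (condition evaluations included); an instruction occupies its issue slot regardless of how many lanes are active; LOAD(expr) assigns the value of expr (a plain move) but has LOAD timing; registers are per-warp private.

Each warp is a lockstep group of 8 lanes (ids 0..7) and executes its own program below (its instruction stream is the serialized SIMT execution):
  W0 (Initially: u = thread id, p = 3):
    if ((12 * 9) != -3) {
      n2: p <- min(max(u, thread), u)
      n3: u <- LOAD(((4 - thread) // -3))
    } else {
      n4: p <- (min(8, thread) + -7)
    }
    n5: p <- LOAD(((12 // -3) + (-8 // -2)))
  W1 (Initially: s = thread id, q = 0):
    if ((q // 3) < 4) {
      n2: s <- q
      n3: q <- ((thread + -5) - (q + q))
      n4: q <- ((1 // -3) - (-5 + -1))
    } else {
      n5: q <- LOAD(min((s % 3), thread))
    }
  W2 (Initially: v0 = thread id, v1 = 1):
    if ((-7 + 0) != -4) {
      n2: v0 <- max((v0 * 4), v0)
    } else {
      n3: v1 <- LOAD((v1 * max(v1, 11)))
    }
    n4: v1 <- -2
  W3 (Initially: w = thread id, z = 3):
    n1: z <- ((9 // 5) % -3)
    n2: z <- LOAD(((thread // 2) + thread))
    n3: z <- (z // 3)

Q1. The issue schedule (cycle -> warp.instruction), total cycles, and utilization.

cycle 0: W0.I0
cycle 1: W1.I0
cycle 2: W2.I0
cycle 3: W3.I0
cycle 4: W0.I1
cycle 5: W1.I1
cycle 6: W2.I1
cycle 7: W3.I1
cycle 8: W0.I2
cycle 9: W1.I2
cycle 10: W2.I2
cycle 11: W3.I2
cycle 12: W0.I3
cycle 13: W1.I3

Answer: 14 cycles, utilization 1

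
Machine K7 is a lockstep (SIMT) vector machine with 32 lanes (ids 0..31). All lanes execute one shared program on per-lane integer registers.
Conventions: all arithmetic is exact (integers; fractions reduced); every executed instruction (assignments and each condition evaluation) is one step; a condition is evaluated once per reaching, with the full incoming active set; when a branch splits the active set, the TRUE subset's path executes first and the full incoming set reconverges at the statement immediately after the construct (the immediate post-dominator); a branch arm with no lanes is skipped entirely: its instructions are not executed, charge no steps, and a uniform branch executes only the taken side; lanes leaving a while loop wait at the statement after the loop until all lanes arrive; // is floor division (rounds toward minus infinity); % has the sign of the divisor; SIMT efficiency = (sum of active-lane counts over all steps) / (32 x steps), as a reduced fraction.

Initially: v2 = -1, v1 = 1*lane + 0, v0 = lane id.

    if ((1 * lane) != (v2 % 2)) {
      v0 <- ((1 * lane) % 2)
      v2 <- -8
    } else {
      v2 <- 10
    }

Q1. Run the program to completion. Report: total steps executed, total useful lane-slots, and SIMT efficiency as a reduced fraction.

Answer: 4 steps, 95 useful, 95/128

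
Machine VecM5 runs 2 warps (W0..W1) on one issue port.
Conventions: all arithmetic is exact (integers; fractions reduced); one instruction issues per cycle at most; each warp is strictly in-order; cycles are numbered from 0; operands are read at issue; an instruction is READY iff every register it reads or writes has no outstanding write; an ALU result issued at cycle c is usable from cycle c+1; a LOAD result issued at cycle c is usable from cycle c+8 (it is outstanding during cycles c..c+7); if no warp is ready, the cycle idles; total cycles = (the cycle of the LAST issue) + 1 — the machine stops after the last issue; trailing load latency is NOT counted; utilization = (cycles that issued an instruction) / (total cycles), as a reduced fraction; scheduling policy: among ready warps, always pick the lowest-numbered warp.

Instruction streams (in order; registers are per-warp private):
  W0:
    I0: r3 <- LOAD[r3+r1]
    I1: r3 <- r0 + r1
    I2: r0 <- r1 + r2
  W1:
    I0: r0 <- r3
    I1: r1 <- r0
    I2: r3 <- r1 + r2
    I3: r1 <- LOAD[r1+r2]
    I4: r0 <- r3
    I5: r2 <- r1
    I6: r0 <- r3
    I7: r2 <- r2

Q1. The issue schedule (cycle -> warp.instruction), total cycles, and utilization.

cycle 0: W0.I0
cycle 1: W1.I0
cycle 2: W1.I1
cycle 3: W1.I2
cycle 4: W1.I3
cycle 5: W1.I4
cycle 6: idle
cycle 7: idle
cycle 8: W0.I1
cycle 9: W0.I2
cycle 10: idle
cycle 11: idle
cycle 12: W1.I5
cycle 13: W1.I6
cycle 14: W1.I7

Answer: 15 cycles, utilization 11/15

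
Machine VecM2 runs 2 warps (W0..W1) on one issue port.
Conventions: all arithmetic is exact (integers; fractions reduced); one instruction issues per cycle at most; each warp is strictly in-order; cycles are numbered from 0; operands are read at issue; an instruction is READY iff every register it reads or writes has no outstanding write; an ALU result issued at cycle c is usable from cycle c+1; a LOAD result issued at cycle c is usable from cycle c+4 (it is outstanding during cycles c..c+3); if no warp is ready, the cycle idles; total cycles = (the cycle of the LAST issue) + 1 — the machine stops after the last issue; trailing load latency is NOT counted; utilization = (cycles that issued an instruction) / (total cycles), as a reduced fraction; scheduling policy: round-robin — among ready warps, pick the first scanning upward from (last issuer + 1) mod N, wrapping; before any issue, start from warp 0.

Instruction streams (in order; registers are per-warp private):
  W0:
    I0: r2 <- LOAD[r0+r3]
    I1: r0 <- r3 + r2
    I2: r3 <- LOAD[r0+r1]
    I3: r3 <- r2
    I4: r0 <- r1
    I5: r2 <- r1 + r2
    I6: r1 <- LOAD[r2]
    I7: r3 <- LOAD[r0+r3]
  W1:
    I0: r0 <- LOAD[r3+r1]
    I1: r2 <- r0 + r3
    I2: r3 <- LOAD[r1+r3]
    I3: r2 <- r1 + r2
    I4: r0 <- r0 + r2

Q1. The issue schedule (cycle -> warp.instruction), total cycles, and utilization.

cycle 0: W0.I0
cycle 1: W1.I0
cycle 2: idle
cycle 3: idle
cycle 4: W0.I1
cycle 5: W1.I1
cycle 6: W0.I2
cycle 7: W1.I2
cycle 8: W1.I3
cycle 9: W1.I4
cycle 10: W0.I3
cycle 11: W0.I4
cycle 12: W0.I5
cycle 13: W0.I6
cycle 14: W0.I7

Answer: 15 cycles, utilization 13/15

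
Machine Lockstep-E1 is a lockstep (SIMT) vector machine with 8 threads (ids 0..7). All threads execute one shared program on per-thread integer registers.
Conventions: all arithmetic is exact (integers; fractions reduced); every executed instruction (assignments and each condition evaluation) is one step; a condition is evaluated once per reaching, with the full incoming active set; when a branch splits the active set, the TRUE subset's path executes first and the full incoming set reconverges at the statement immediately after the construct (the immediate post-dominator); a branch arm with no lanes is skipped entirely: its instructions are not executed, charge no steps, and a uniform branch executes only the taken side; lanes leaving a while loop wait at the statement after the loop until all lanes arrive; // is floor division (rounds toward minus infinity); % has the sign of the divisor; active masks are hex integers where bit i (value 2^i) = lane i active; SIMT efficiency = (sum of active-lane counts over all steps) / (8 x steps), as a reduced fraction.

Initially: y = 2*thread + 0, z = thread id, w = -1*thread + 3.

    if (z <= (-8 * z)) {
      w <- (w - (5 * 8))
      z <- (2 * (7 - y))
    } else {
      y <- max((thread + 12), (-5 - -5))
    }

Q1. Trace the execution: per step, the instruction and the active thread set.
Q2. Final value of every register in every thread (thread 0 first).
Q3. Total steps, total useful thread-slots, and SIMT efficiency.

step 0: eval (z <= (-8 * z))         0xff
step 1: w <- (w - (5 * 8))           0x01
step 2: z <- (2 * (7 - y))           0x01
step 3: y <- max((thread + 12), (-5 - -5)) 0xfe

Answer: 4 steps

y: 0,13,14,15,16,17,18,19
z: 14,1,2,3,4,5,6,7
w: -37,2,1,0,-1,-2,-3,-4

steps = 4; useful = 17; efficiency = 17/32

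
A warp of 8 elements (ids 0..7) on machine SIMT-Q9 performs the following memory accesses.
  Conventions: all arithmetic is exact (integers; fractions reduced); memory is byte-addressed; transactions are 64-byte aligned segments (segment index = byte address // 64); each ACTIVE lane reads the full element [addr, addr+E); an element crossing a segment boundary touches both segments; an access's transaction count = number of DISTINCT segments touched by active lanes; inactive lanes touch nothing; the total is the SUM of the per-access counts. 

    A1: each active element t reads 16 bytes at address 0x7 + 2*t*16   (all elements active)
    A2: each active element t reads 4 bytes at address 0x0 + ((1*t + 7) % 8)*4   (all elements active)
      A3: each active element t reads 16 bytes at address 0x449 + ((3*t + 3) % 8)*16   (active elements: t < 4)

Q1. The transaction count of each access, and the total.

A1: 4 transactions
A2: 1 transaction
A3: 2 transactions

Answer: 4,1,2; total 7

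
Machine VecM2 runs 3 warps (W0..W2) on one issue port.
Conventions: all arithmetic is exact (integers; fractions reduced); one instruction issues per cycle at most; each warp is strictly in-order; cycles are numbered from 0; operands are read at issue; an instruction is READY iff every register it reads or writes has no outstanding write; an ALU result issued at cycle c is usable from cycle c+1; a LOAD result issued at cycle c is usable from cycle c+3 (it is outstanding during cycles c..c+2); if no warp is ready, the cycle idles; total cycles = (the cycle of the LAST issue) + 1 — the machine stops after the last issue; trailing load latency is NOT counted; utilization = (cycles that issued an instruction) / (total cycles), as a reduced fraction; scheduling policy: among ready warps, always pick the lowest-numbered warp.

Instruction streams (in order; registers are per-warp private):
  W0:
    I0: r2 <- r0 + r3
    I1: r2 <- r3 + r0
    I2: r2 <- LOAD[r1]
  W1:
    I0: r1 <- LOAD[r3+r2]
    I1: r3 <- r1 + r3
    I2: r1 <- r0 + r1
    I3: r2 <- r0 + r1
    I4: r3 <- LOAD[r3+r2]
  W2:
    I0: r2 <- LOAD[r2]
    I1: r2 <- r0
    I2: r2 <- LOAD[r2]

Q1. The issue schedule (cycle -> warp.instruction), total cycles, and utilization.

cycle 0: W0.I0
cycle 1: W0.I1
cycle 2: W0.I2
cycle 3: W1.I0
cycle 4: W2.I0
cycle 5: idle
cycle 6: W1.I1
cycle 7: W1.I2
cycle 8: W1.I3
cycle 9: W1.I4
cycle 10: W2.I1
cycle 11: W2.I2

Answer: 12 cycles, utilization 11/12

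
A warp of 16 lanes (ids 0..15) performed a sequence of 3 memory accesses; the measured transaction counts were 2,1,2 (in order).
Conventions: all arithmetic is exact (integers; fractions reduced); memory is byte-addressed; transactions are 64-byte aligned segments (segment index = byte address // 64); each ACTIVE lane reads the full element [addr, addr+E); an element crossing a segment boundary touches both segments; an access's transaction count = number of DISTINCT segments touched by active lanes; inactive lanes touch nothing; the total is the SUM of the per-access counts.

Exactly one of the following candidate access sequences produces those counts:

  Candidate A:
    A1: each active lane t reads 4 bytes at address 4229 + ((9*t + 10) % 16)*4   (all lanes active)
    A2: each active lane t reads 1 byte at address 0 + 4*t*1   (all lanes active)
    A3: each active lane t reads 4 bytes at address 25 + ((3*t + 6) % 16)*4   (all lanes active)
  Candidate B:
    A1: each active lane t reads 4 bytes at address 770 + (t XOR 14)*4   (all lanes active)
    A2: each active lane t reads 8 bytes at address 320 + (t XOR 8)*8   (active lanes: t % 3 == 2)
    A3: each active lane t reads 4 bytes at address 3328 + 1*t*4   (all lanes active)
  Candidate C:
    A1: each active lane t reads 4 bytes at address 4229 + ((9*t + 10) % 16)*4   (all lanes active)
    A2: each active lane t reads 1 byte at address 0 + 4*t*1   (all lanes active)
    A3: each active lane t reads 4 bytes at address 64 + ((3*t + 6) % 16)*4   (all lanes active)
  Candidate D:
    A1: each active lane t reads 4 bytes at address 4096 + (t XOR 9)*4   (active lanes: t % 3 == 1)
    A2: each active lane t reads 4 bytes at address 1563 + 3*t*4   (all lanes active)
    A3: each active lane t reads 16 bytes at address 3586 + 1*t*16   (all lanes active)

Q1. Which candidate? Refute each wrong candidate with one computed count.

B: A2 gives 2 transactions, not 1
C: A3 gives 1 transaction, not 2
D: A1 gives 1 transaction, not 2
A: all counts match (2,1,2)

Answer: A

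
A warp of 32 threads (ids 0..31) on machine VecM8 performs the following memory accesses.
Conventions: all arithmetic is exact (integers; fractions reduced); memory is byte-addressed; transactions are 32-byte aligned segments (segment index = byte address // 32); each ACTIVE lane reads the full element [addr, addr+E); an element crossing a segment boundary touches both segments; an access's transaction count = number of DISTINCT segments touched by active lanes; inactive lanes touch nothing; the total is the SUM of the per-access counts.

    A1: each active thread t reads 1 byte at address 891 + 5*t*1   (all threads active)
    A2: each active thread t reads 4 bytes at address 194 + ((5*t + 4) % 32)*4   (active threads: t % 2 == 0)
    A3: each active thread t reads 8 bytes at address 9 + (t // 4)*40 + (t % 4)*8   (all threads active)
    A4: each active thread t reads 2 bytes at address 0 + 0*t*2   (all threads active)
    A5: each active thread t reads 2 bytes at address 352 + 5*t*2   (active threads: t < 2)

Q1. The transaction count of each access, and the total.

A1: 6 transactions
A2: 4 transactions
A3: 11 transactions
A4: 1 transaction
A5: 1 transaction

Answer: 6,4,11,1,1; total 23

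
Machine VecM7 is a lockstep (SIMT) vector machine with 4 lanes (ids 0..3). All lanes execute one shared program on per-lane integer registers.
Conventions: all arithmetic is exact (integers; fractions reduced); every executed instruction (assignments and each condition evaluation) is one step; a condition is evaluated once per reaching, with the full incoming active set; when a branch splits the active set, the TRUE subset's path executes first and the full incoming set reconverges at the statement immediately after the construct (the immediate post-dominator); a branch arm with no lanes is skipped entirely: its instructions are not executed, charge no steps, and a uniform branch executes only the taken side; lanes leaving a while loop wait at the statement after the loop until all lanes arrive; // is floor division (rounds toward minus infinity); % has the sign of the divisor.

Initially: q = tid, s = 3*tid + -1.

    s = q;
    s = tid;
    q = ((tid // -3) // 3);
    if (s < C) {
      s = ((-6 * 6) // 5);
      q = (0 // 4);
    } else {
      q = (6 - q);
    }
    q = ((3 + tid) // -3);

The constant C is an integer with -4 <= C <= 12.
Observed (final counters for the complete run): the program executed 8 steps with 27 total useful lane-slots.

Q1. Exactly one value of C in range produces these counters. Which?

Answer: C = 3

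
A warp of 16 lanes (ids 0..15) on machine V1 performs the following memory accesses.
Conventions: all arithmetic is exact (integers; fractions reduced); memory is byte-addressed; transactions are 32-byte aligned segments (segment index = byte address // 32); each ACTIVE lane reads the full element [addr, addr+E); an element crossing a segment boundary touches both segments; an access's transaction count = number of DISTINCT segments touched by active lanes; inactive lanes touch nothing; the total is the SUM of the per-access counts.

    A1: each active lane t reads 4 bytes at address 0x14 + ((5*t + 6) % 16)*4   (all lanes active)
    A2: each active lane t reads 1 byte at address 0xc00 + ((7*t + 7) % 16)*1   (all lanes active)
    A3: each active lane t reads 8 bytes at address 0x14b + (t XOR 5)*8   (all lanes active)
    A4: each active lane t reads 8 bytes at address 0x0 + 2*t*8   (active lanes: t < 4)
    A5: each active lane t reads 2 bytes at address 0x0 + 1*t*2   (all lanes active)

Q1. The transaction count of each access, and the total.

A1: 3 transactions
A2: 1 transaction
A3: 5 transactions
A4: 2 transactions
A5: 1 transaction

Answer: 3,1,5,2,1; total 12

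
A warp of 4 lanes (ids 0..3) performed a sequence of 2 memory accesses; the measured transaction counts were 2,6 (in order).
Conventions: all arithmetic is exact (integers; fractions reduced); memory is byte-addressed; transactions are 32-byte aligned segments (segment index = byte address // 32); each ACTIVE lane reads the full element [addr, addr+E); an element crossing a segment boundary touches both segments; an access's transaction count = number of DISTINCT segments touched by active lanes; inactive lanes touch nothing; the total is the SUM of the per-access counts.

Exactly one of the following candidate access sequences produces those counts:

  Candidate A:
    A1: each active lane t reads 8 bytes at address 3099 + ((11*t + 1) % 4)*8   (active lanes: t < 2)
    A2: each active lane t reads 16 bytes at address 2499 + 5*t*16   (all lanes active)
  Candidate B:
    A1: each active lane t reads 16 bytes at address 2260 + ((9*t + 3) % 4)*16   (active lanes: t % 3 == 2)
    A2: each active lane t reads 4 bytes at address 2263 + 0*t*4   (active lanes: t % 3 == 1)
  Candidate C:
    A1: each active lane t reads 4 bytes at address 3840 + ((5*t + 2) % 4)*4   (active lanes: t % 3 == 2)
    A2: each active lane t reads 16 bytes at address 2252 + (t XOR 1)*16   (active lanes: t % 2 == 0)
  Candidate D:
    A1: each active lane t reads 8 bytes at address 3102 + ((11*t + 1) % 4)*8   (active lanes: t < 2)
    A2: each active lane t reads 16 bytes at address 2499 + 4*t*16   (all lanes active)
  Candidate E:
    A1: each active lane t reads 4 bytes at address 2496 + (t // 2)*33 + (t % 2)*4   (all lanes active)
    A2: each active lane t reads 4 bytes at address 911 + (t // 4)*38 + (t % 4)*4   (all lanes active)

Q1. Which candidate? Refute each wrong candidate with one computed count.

B: A1 gives 1 transaction, not 2
C: A1 gives 1 transaction, not 2
D: A2 gives 4 transactions, not 6
E: A2 gives 1 transaction, not 6
A: all counts match (2,6)

Answer: A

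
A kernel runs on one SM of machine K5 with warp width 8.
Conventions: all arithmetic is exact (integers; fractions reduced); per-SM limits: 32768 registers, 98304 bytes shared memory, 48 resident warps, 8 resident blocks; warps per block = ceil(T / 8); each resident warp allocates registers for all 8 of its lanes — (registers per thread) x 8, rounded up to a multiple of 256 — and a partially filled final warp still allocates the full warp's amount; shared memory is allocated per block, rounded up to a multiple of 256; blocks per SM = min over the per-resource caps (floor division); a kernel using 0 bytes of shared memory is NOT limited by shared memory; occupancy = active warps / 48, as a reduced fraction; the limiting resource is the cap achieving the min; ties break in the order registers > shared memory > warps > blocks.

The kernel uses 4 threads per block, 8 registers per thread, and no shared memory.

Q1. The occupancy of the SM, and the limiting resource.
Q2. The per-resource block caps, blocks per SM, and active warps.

Answer: occupancy 1/6, limited by blocks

registers: 128 blocks
shared memory: no limit (kernel uses none)
warps: 48 blocks
blocks: 8 blocks

Answer: 8 blocks, 8 active warps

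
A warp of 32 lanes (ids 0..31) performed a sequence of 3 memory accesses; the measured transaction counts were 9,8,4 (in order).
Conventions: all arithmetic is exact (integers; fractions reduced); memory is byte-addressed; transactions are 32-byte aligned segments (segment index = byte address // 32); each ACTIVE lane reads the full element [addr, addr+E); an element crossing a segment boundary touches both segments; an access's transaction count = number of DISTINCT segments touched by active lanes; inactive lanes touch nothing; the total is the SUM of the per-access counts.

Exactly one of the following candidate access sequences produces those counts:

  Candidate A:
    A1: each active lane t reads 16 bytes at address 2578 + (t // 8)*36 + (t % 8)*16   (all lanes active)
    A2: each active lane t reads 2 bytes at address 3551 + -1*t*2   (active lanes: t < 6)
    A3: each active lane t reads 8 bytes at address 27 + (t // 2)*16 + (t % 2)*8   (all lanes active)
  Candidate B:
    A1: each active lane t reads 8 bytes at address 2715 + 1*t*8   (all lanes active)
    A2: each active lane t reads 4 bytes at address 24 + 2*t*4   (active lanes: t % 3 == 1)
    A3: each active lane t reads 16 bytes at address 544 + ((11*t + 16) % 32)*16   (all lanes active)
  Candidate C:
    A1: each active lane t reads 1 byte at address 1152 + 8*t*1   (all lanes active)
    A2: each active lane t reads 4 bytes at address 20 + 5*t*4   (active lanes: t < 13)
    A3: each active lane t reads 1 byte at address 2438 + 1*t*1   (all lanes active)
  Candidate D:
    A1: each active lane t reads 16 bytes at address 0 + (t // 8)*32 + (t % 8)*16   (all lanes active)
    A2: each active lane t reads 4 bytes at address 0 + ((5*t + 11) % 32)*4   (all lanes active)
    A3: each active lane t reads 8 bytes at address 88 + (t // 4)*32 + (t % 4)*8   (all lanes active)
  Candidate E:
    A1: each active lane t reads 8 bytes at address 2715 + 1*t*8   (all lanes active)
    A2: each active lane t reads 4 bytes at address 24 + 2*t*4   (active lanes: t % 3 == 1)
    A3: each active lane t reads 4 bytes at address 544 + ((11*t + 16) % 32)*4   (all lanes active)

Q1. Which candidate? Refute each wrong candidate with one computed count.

A: A1 gives 8 transactions, not 9
B: A3 gives 16 transactions, not 4
C: A1 gives 8 transactions, not 9
D: A1 gives 7 transactions, not 9
E: all counts match (9,8,4)

Answer: E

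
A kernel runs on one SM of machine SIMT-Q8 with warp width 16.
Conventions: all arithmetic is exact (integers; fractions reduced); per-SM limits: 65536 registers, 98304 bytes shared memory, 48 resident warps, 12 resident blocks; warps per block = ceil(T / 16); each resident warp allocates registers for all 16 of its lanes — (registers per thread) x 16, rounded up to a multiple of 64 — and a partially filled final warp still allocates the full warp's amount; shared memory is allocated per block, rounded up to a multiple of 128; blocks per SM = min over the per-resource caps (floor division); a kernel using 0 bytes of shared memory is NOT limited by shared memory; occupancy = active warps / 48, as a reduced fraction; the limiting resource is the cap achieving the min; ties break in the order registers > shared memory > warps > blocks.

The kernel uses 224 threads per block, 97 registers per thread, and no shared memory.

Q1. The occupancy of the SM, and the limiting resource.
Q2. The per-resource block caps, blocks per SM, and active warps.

Answer: occupancy 7/12, limited by registers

registers: 2 blocks
shared memory: no limit (kernel uses none)
warps: 3 blocks
blocks: 12 blocks

Answer: 2 blocks, 28 active warps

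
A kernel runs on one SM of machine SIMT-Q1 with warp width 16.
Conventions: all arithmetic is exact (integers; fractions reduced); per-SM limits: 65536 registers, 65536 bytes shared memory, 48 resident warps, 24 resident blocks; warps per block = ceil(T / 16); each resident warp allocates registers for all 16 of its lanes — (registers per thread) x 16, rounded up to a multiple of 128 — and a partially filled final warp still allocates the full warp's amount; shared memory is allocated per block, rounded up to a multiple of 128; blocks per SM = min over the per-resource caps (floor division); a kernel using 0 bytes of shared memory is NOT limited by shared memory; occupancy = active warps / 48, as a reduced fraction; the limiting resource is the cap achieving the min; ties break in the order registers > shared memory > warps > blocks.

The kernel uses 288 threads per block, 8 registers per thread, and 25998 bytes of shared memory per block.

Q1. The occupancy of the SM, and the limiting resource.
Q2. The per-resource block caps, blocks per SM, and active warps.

Answer: occupancy 3/4, limited by shared memory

registers: 28 blocks
shared memory: 2 blocks
warps: 2 blocks
blocks: 24 blocks

Answer: 2 blocks, 36 active warps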